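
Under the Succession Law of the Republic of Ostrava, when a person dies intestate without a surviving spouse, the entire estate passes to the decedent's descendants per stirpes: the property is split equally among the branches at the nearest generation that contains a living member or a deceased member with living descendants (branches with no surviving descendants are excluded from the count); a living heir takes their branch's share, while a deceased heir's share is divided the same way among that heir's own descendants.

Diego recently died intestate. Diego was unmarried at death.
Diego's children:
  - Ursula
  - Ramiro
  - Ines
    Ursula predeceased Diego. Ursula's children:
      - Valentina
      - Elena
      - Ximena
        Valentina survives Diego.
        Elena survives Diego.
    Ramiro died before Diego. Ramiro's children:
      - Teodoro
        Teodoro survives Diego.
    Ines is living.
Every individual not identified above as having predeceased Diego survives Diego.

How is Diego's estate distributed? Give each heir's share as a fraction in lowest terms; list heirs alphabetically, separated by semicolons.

Elena 1/9; Ines 1/3; Teodoro 1/3; Valentina 1/9; Ximena 1/9

There is no surviving spouse, so the entire estate passes to Diego's descendants per stirpes.
The estate is divided into 3 equal shares of 1/3 among Ursula, Ramiro, Ines.
Ursula predeceased; the 1/3 allotted to Ursula's branch passes to Ursula's issue by representation.
The 1/3 is divided into 3 equal shares of 1/9 among Valentina, Elena, Ximena.
Valentina is living and takes 1/9.
Elena is living and takes 1/9.
Ximena is living and takes 1/9.
Ramiro predeceased; the 1/3 allotted to Ramiro's branch passes to Ramiro's issue by representation.
Teodoro is the sole taker at this level and receives the full 1/3.
Ines is living and takes 1/3.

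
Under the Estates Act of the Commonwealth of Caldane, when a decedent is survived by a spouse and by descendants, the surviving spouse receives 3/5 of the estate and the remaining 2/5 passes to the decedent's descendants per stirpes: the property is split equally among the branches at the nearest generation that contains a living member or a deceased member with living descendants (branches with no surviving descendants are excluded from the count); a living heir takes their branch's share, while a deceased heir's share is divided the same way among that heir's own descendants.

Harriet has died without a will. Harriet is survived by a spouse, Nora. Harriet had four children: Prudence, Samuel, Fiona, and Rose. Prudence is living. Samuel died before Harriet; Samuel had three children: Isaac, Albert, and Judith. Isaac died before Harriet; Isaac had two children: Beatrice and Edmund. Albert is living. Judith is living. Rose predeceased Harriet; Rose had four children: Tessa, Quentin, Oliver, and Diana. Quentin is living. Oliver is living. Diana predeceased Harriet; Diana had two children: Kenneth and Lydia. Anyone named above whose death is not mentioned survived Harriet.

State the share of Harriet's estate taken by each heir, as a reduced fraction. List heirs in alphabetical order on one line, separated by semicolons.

Nora, as surviving spouse, takes 3/5.
The remaining 2/5 passes to Harriet's descendants per stirpes.
The 2/5 is divided into 4 equal shares of 1/10 among Prudence, Samuel, Fiona, Rose.
Prudence is living and takes 1/10.
Samuel predeceased; the 1/10 allotted to Samuel's branch passes to Samuel's issue by representation.
The 1/10 is divided into 3 equal shares of 1/30 among Isaac, Albert, Judith.
Isaac predeceased; the 1/30 allotted to Isaac's branch passes to Isaac's issue by representation.
The 1/30 is divided into 2 equal shares of 1/60 among Beatrice, Edmund.
Beatrice is living and takes 1/60.
Edmund is living and takes 1/60.
Albert is living and takes 1/30.
Judith is living and takes 1/30.
Fiona is living and takes 1/10.
Rose predeceased; the 1/10 allotted to Rose's branch passes to Rose's issue by representation.
The 1/10 is divided into 4 equal shares of 1/40 among Tessa, Quentin, Oliver, Diana.
Tessa is living and takes 1/40.
Quentin is living and takes 1/40.
Oliver is living and takes 1/40.
Diana predeceased; the 1/40 allotted to Diana's branch passes to Diana's issue by representation.
The 1/40 is divided into 2 equal shares of 1/80 among Kenneth, Lydia.
Kenneth is living and takes 1/80.
Lydia is living and takes 1/80.

Albert 1/30; Beatrice 1/60; Edmund 1/60; Fiona 1/10; Judith 1/30; Kenneth 1/80; Lydia 1/80; Nora 3/5; Oliver 1/40; Prudence 1/10; Quentin 1/40; Tessa 1/40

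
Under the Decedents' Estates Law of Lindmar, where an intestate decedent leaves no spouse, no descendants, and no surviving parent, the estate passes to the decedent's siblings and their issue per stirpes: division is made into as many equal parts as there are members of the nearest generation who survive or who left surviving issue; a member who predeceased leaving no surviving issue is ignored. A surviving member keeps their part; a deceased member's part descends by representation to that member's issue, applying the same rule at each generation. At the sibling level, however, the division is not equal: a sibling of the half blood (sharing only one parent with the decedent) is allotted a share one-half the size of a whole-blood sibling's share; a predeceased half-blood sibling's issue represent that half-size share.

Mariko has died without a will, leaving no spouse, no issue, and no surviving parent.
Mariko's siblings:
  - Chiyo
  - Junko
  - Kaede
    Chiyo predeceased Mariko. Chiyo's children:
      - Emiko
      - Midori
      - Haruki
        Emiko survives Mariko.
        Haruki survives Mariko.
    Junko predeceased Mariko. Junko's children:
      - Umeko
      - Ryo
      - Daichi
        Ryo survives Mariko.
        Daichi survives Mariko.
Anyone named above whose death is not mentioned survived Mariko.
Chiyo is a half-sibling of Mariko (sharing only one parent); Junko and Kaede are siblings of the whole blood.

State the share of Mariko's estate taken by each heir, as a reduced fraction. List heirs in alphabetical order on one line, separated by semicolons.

Daichi 2/15; Emiko 1/15; Haruki 1/15; Kaede 2/5; Midori 1/15; Ryo 2/15; Umeko 2/15

No spouse, descendants, or parent survives, so the estate passes to Mariko's siblings per stirpes.
Half-blood siblings count for one-half the weight of whole-blood siblings at the initial division.
Dividing 1 in proportion to weights (total weight 5/2): Chiyo (weight 1/2) → 1/5; Junko (weight 1) → 2/5; Kaede (weight 1) → 2/5.
Chiyo predeceased; the 1/5 allotted to Chiyo's branch passes to Chiyo's issue by representation.
The 1/5 is divided into 3 equal shares of 1/15 among Emiko, Midori, Haruki.
Emiko is living and takes 1/15.
Midori is living and takes 1/15.
Haruki is living and takes 1/15.
Junko predeceased; the 2/5 allotted to Junko's branch passes to Junko's issue by representation.
The 2/5 is divided into 3 equal shares of 2/15 among Umeko, Ryo, Daichi.
Umeko is living and takes 2/15.
Ryo is living and takes 2/15.
Daichi is living and takes 2/15.
Kaede is living and takes 2/5.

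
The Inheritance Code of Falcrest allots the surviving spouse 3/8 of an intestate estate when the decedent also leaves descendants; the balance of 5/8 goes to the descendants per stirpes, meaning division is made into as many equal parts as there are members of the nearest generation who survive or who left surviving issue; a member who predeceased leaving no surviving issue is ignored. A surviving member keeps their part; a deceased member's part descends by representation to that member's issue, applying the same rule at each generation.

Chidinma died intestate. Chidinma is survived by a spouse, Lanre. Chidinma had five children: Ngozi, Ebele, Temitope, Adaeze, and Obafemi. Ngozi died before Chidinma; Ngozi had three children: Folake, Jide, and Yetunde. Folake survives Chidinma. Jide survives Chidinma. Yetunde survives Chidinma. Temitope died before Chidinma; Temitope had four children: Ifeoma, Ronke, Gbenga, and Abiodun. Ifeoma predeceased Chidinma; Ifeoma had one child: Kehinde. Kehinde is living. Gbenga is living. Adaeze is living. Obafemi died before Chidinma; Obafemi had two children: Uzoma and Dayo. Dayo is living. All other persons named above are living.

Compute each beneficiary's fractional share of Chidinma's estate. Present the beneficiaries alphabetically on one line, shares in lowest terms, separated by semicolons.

Lanre, as surviving spouse, takes 3/8.
The remaining 5/8 passes to Chidinma's descendants per stirpes.
The 5/8 is divided into 5 equal shares of 1/8 among Ngozi, Ebele, Temitope, Adaeze, Obafemi.
Ngozi predeceased; the 1/8 allotted to Ngozi's branch passes to Ngozi's issue by representation.
The 1/8 is divided into 3 equal shares of 1/24 among Folake, Jide, Yetunde.
Folake is living and takes 1/24.
Jide is living and takes 1/24.
Yetunde is living and takes 1/24.
Ebele is living and takes 1/8.
Temitope predeceased; the 1/8 allotted to Temitope's branch passes to Temitope's issue by representation.
The 1/8 is divided into 4 equal shares of 1/32 among Ifeoma, Ronke, Gbenga, Abiodun.
Ifeoma predeceased; the 1/32 allotted to Ifeoma's branch passes to Ifeoma's issue by representation.
Kehinde is the sole taker at this level and receives the full 1/32.
Ronke is living and takes 1/32.
Gbenga is living and takes 1/32.
Abiodun is living and takes 1/32.
Adaeze is living and takes 1/8.
Obafemi predeceased; the 1/8 allotted to Obafemi's branch passes to Obafemi's issue by representation.
The 1/8 is divided into 2 equal shares of 1/16 among Uzoma, Dayo.
Uzoma is living and takes 1/16.
Dayo is living and takes 1/16.

Abiodun 1/32; Adaeze 1/8; Dayo 1/16; Ebele 1/8; Folake 1/24; Gbenga 1/32; Jide 1/24; Kehinde 1/32; Lanre 3/8; Ronke 1/32; Uzoma 1/16; Yetunde 1/24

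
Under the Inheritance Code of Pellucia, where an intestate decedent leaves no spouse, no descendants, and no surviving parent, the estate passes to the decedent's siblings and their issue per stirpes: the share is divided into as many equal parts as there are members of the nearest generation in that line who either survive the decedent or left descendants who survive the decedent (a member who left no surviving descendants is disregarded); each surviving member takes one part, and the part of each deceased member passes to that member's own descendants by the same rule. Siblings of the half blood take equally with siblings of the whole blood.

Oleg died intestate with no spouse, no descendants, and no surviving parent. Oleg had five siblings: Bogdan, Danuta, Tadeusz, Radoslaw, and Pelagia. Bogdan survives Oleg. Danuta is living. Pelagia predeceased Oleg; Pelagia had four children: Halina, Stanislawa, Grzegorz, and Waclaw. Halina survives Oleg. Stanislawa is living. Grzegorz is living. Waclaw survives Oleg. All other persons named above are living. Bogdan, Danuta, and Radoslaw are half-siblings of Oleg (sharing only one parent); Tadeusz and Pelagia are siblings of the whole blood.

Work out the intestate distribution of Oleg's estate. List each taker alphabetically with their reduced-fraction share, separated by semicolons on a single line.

Bogdan 1/5; Danuta 1/5; Grzegorz 1/20; Halina 1/20; Radoslaw 1/5; Stanislawa 1/20; Tadeusz 1/5; Waclaw 1/20

No spouse, descendants, or parent survives, so the estate passes to Oleg's siblings per stirpes.
Half-blood and whole-blood siblings take equally under the stated rule.
The estate is divided into 5 equal shares of 1/5 among Bogdan, Danuta, Tadeusz, Radoslaw, Pelagia.
Bogdan is living and takes 1/5.
Danuta is living and takes 1/5.
Tadeusz is living and takes 1/5.
Radoslaw is living and takes 1/5.
Pelagia predeceased; the 1/5 allotted to Pelagia's branch passes to Pelagia's issue by representation.
The 1/5 is divided into 4 equal shares of 1/20 among Halina, Stanislawa, Grzegorz, Waclaw.
Halina is living and takes 1/20.
Stanislawa is living and takes 1/20.
Grzegorz is living and takes 1/20.
Waclaw is living and takes 1/20.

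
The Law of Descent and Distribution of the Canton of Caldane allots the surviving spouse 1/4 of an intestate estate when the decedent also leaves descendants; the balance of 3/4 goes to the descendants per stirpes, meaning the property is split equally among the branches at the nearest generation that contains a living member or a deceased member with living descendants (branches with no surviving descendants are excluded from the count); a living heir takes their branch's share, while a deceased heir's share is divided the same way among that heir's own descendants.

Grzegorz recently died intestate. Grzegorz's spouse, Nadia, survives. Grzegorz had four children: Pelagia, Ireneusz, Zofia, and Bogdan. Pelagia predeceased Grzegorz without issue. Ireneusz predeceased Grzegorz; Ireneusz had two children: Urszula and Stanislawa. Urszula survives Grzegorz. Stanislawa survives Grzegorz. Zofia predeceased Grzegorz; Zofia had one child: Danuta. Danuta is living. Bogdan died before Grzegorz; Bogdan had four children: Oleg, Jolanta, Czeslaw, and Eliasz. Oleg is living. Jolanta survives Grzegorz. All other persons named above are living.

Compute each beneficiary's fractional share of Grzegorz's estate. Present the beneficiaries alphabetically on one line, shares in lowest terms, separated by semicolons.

Nadia, as surviving spouse, takes 1/4.
The remaining 3/4 passes to Grzegorz's descendants per stirpes.
Pelagia left no surviving issue, so that branch lapses and is disregarded.
The 3/4 is divided into 3 equal shares of 1/4 among Ireneusz, Zofia, Bogdan.
Ireneusz predeceased; the 1/4 allotted to Ireneusz's branch passes to Ireneusz's issue by representation.
The 1/4 is divided into 2 equal shares of 1/8 among Urszula, Stanislawa.
Urszula is living and takes 1/8.
Stanislawa is living and takes 1/8.
Zofia predeceased; the 1/4 allotted to Zofia's branch passes to Zofia's issue by representation.
Danuta is the sole taker at this level and receives the full 1/4.
Bogdan predeceased; the 1/4 allotted to Bogdan's branch passes to Bogdan's issue by representation.
The 1/4 is divided into 4 equal shares of 1/16 among Oleg, Jolanta, Czeslaw, Eliasz.
Oleg is living and takes 1/16.
Jolanta is living and takes 1/16.
Czeslaw is living and takes 1/16.
Eliasz is living and takes 1/16.

Czeslaw 1/16; Danuta 1/4; Eliasz 1/16; Jolanta 1/16; Nadia 1/4; Oleg 1/16; Stanislawa 1/8; Urszula 1/8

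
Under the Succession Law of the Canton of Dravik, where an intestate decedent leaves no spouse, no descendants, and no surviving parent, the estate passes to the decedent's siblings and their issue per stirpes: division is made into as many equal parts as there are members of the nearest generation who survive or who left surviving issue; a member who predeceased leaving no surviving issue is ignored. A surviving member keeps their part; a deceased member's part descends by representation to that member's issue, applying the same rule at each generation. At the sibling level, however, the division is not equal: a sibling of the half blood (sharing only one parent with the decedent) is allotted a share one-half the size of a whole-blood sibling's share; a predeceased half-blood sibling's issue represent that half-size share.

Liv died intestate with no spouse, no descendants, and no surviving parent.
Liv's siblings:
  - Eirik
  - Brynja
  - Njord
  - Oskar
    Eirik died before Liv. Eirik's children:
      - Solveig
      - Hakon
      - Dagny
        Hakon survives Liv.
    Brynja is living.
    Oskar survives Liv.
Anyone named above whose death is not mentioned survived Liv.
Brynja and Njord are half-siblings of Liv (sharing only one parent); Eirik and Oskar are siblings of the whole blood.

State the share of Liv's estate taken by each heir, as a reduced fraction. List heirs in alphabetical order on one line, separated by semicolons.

Brynja 1/6; Dagny 1/9; Hakon 1/9; Njord 1/6; Oskar 1/3; Solveig 1/9

No spouse, descendants, or parent survives, so the estate passes to Liv's siblings per stirpes.
Half-blood siblings count for one-half the weight of whole-blood siblings at the initial division.
Dividing 1 in proportion to weights (total weight 3): Eirik (weight 1) → 1/3; Brynja (weight 1/2) → 1/6; Njord (weight 1/2) → 1/6; Oskar (weight 1) → 1/3.
Eirik predeceased; the 1/3 allotted to Eirik's branch passes to Eirik's issue by representation.
The 1/3 is divided into 3 equal shares of 1/9 among Solveig, Hakon, Dagny.
Solveig is living and takes 1/9.
Hakon is living and takes 1/9.
Dagny is living and takes 1/9.
Brynja is living and takes 1/6.
Njord is living and takes 1/6.
Oskar is living and takes 1/3.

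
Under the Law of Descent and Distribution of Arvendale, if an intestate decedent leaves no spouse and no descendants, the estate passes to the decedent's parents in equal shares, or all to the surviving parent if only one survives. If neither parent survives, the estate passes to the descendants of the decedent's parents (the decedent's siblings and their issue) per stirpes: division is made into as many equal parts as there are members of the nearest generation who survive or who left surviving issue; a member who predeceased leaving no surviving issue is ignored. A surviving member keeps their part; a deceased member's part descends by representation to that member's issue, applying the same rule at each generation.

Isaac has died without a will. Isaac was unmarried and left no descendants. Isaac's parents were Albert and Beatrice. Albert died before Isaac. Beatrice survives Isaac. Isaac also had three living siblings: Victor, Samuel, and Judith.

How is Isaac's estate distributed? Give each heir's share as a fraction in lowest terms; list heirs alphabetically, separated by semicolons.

Only one parent, Beatrice, survives, so Beatrice takes the entire estate. The siblings take nothing because a surviving parent has priority.

Beatrice 1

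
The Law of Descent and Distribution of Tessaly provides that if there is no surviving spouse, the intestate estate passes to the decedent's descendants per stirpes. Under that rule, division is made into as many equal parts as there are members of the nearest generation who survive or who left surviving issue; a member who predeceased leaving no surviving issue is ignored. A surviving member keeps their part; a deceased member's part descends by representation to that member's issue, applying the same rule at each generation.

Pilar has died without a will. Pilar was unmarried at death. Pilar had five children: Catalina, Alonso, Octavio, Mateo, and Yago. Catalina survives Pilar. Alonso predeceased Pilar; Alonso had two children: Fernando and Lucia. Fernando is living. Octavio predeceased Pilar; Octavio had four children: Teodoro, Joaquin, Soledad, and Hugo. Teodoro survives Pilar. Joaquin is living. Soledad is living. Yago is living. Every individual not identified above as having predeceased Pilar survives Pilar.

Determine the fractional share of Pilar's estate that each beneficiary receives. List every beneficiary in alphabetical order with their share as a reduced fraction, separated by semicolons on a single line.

Catalina 1/5; Fernando 1/10; Hugo 1/20; Joaquin 1/20; Lucia 1/10; Mateo 1/5; Soledad 1/20; Teodoro 1/20; Yago 1/5

There is no surviving spouse, so the entire estate passes to Pilar's descendants per stirpes.
The estate is divided into 5 equal shares of 1/5 among Catalina, Alonso, Octavio, Mateo, Yago.
Catalina is living and takes 1/5.
Alonso predeceased; the 1/5 allotted to Alonso's branch passes to Alonso's issue by representation.
The 1/5 is divided into 2 equal shares of 1/10 among Fernando, Lucia.
Fernando is living and takes 1/10.
Lucia is living and takes 1/10.
Octavio predeceased; the 1/5 allotted to Octavio's branch passes to Octavio's issue by representation.
The 1/5 is divided into 4 equal shares of 1/20 among Teodoro, Joaquin, Soledad, Hugo.
Teodoro is living and takes 1/20.
Joaquin is living and takes 1/20.
Soledad is living and takes 1/20.
Hugo is living and takes 1/20.
Mateo is living and takes 1/5.
Yago is living and takes 1/5.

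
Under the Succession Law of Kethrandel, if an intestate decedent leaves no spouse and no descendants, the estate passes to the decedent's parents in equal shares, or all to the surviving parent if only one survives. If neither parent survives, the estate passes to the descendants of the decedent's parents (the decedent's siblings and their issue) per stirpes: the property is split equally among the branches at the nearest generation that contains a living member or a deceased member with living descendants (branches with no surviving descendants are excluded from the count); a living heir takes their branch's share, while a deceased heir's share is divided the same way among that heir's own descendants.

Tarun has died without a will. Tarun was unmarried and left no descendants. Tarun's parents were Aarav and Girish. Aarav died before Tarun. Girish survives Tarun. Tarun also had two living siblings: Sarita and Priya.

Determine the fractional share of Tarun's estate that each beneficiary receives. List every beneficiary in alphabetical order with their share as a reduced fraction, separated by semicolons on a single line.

Girish 1

Only one parent, Girish, survives, so Girish takes the entire estate. The siblings take nothing because a surviving parent has priority.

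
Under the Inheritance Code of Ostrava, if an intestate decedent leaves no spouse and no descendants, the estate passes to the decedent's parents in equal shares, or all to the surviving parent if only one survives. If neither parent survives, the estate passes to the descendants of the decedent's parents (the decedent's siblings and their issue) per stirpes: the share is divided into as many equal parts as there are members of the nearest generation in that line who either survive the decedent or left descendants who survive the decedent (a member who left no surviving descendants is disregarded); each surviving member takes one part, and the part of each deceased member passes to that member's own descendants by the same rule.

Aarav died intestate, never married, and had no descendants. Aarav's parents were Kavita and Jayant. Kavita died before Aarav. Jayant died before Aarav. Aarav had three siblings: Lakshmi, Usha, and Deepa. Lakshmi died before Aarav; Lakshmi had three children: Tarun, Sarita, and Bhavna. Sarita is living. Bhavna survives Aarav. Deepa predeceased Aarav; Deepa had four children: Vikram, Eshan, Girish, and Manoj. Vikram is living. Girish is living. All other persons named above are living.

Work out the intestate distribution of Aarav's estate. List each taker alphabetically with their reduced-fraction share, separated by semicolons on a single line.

Neither parent survives and there are no descendants, so the estate passes to Aarav's siblings and their issue per stirpes.
The estate is divided into 3 equal shares of 1/3 among Lakshmi, Usha, Deepa.
Lakshmi predeceased; the 1/3 allotted to Lakshmi's branch passes to Lakshmi's issue by representation.
The 1/3 is divided into 3 equal shares of 1/9 among Tarun, Sarita, Bhavna.
Tarun is living and takes 1/9.
Sarita is living and takes 1/9.
Bhavna is living and takes 1/9.
Usha is living and takes 1/3.
Deepa predeceased; the 1/3 allotted to Deepa's branch passes to Deepa's issue by representation.
The 1/3 is divided into 4 equal shares of 1/12 among Vikram, Eshan, Girish, Manoj.
Vikram is living and takes 1/12.
Eshan is living and takes 1/12.
Girish is living and takes 1/12.
Manoj is living and takes 1/12.

Bhavna 1/9; Eshan 1/12; Girish 1/12; Manoj 1/12; Sarita 1/9; Tarun 1/9; Usha 1/3; Vikram 1/12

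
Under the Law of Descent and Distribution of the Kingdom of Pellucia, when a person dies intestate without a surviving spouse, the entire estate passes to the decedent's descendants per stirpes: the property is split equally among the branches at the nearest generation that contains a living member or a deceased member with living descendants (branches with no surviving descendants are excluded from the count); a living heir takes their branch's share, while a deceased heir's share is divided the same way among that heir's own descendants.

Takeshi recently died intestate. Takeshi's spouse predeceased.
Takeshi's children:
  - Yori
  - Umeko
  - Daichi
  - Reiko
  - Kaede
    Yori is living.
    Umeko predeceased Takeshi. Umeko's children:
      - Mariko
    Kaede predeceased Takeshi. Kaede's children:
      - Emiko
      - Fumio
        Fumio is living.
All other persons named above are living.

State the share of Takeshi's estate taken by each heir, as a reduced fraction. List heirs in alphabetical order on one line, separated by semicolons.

Daichi 1/5; Emiko 1/10; Fumio 1/10; Mariko 1/5; Reiko 1/5; Yori 1/5

There is no surviving spouse, so the entire estate passes to Takeshi's descendants per stirpes.
The estate is divided into 5 equal shares of 1/5 among Yori, Umeko, Daichi, Reiko, Kaede.
Yori is living and takes 1/5.
Umeko predeceased; the 1/5 allotted to Umeko's branch passes to Umeko's issue by representation.
Mariko is the sole taker at this level and receives the full 1/5.
Daichi is living and takes 1/5.
Reiko is living and takes 1/5.
Kaede predeceased; the 1/5 allotted to Kaede's branch passes to Kaede's issue by representation.
The 1/5 is divided into 2 equal shares of 1/10 among Emiko, Fumio.
Emiko is living and takes 1/10.
Fumio is living and takes 1/10.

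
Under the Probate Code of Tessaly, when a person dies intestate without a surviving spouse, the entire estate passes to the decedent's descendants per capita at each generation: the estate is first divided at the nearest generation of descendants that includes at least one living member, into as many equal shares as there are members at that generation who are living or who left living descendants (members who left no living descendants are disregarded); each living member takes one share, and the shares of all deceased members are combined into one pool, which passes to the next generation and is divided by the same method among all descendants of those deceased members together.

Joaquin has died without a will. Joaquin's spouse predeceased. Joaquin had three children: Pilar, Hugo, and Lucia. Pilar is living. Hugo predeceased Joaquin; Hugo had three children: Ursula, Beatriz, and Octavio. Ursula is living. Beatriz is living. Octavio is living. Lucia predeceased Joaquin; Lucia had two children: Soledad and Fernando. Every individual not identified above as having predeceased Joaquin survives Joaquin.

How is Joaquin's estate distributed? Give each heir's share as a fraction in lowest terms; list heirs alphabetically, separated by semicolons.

There is no surviving spouse, so the entire estate passes to Joaquin's descendants per capita at each generation.
At generation 1 (Pilar, Hugo, Lucia) there are 3 shares of (1)/3 = 1/3 each.
Living: Pilar — each takes 1/3.
Deceased: Hugo and Lucia. Their combined 2/3 is pooled and carried to generation 2.
At generation 2 (Ursula, Beatriz, Octavio, Soledad, Fernando) there are 5 shares of (2/3)/5 = 2/15 each.
Living: Ursula, Beatriz, Octavio, Soledad, and Fernando — each takes 2/15.

Beatriz 2/15; Fernando 2/15; Octavio 2/15; Pilar 1/3; Soledad 2/15; Ursula 2/15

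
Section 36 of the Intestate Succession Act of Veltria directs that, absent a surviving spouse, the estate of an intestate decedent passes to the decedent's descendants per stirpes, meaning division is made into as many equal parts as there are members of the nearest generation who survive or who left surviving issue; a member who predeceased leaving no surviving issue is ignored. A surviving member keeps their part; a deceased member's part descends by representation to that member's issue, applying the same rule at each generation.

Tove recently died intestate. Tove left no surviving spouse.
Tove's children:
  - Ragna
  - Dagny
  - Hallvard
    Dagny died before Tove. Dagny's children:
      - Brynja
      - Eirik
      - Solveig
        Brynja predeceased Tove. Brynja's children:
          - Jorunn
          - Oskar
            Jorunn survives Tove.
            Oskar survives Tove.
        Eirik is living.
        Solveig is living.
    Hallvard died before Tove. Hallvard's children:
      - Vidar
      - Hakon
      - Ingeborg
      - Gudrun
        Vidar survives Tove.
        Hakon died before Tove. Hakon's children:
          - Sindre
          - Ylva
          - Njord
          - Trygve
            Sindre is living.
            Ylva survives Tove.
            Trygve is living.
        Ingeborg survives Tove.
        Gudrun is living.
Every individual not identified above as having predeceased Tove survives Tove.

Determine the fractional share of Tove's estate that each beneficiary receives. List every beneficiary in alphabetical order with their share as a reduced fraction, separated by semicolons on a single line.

Eirik 1/9; Gudrun 1/12; Ingeborg 1/12; Jorunn 1/18; Njord 1/48; Oskar 1/18; Ragna 1/3; Sindre 1/48; Solveig 1/9; Trygve 1/48; Vidar 1/12; Ylva 1/48

There is no surviving spouse, so the entire estate passes to Tove's descendants per stirpes.
The estate is divided into 3 equal shares of 1/3 among Ragna, Dagny, Hallvard.
Ragna is living and takes 1/3.
Dagny predeceased; the 1/3 allotted to Dagny's branch passes to Dagny's issue by representation.
The 1/3 is divided into 3 equal shares of 1/9 among Brynja, Eirik, Solveig.
Brynja predeceased; the 1/9 allotted to Brynja's branch passes to Brynja's issue by representation.
The 1/9 is divided into 2 equal shares of 1/18 among Jorunn, Oskar.
Jorunn is living and takes 1/18.
Oskar is living and takes 1/18.
Eirik is living and takes 1/9.
Solveig is living and takes 1/9.
Hallvard predeceased; the 1/3 allotted to Hallvard's branch passes to Hallvard's issue by representation.
The 1/3 is divided into 4 equal shares of 1/12 among Vidar, Hakon, Ingeborg, Gudrun.
Vidar is living and takes 1/12.
Hakon predeceased; the 1/12 allotted to Hakon's branch passes to Hakon's issue by representation.
The 1/12 is divided into 4 equal shares of 1/48 among Sindre, Ylva, Njord, Trygve.
Sindre is living and takes 1/48.
Ylva is living and takes 1/48.
Njord is living and takes 1/48.
Trygve is living and takes 1/48.
Ingeborg is living and takes 1/12.
Gudrun is living and takes 1/12.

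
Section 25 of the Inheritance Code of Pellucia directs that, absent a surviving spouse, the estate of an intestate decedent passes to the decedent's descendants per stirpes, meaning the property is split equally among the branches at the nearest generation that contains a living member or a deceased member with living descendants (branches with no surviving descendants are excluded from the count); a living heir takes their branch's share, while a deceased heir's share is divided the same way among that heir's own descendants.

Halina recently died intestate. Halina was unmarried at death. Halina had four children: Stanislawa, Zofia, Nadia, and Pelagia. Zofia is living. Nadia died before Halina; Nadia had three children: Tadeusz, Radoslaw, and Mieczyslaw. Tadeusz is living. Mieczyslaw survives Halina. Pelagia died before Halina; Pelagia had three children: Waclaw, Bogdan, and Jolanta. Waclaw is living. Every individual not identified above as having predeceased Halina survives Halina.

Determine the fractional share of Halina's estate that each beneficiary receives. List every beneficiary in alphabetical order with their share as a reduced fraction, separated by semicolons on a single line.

There is no surviving spouse, so the entire estate passes to Halina's descendants per stirpes.
The estate is divided into 4 equal shares of 1/4 among Stanislawa, Zofia, Nadia, Pelagia.
Stanislawa is living and takes 1/4.
Zofia is living and takes 1/4.
Nadia predeceased; the 1/4 allotted to Nadia's branch passes to Nadia's issue by representation.
The 1/4 is divided into 3 equal shares of 1/12 among Tadeusz, Radoslaw, Mieczyslaw.
Tadeusz is living and takes 1/12.
Radoslaw is living and takes 1/12.
Mieczyslaw is living and takes 1/12.
Pelagia predeceased; the 1/4 allotted to Pelagia's branch passes to Pelagia's issue by representation.
The 1/4 is divided into 3 equal shares of 1/12 among Waclaw, Bogdan, Jolanta.
Waclaw is living and takes 1/12.
Bogdan is living and takes 1/12.
Jolanta is living and takes 1/12.

Bogdan 1/12; Jolanta 1/12; Mieczyslaw 1/12; Radoslaw 1/12; Stanislawa 1/4; Tadeusz 1/12; Waclaw 1/12; Zofia 1/4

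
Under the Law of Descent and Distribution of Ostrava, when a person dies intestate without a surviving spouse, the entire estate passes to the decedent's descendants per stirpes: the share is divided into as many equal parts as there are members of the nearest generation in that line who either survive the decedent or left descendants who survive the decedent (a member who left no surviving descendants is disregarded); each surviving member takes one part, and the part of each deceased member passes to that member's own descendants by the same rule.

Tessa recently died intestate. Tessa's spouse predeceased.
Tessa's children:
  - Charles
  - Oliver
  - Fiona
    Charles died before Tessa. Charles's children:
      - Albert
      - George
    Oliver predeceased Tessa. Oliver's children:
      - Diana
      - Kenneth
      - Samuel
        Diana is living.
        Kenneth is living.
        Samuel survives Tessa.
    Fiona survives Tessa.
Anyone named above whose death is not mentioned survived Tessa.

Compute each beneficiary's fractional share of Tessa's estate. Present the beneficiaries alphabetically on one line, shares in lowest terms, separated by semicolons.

Albert 1/6; Diana 1/9; Fiona 1/3; George 1/6; Kenneth 1/9; Samuel 1/9

There is no surviving spouse, so the entire estate passes to Tessa's descendants per stirpes.
The estate is divided into 3 equal shares of 1/3 among Charles, Oliver, Fiona.
Charles predeceased; the 1/3 allotted to Charles's branch passes to Charles's issue by representation.
The 1/3 is divided into 2 equal shares of 1/6 among Albert, George.
Albert is living and takes 1/6.
George is living and takes 1/6.
Oliver predeceased; the 1/3 allotted to Oliver's branch passes to Oliver's issue by representation.
The 1/3 is divided into 3 equal shares of 1/9 among Diana, Kenneth, Samuel.
Diana is living and takes 1/9.
Kenneth is living and takes 1/9.
Samuel is living and takes 1/9.
Fiona is living and takes 1/3.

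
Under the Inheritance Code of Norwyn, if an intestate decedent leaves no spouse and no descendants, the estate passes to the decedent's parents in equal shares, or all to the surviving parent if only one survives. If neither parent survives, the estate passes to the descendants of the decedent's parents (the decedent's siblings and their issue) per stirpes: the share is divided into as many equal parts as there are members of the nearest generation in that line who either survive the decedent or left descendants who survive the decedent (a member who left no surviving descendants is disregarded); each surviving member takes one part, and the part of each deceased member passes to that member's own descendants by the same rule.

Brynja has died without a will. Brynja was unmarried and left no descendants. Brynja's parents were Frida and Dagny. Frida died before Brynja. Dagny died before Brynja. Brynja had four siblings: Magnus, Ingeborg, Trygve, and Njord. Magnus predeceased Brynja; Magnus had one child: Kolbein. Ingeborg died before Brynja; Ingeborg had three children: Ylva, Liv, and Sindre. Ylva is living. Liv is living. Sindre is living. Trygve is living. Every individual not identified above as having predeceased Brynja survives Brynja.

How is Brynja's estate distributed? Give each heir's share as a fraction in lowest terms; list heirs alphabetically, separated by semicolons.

Kolbein 1/4; Liv 1/12; Njord 1/4; Sindre 1/12; Trygve 1/4; Ylva 1/12

Neither parent survives and there are no descendants, so the estate passes to Brynja's siblings and their issue per stirpes.
The estate is divided into 4 equal shares of 1/4 among Magnus, Ingeborg, Trygve, Njord.
Magnus predeceased; the 1/4 allotted to Magnus's branch passes to Magnus's issue by representation.
Kolbein is the sole taker at this level and receives the full 1/4.
Ingeborg predeceased; the 1/4 allotted to Ingeborg's branch passes to Ingeborg's issue by representation.
The 1/4 is divided into 3 equal shares of 1/12 among Ylva, Liv, Sindre.
Ylva is living and takes 1/12.
Liv is living and takes 1/12.
Sindre is living and takes 1/12.
Trygve is living and takes 1/4.
Njord is living and takes 1/4.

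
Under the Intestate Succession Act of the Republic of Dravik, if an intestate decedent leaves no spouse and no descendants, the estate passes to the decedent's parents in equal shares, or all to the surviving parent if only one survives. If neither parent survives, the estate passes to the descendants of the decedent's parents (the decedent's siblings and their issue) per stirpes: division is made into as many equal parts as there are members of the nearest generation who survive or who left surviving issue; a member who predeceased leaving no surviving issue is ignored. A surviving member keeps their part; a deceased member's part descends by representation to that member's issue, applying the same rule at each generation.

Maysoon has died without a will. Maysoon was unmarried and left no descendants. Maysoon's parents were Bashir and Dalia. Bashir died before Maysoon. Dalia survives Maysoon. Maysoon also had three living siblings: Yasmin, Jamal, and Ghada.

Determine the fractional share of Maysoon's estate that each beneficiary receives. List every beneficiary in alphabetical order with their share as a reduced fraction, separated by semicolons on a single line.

Only one parent, Dalia, survives, so Dalia takes the entire estate. The siblings take nothing because a surviving parent has priority.

Dalia 1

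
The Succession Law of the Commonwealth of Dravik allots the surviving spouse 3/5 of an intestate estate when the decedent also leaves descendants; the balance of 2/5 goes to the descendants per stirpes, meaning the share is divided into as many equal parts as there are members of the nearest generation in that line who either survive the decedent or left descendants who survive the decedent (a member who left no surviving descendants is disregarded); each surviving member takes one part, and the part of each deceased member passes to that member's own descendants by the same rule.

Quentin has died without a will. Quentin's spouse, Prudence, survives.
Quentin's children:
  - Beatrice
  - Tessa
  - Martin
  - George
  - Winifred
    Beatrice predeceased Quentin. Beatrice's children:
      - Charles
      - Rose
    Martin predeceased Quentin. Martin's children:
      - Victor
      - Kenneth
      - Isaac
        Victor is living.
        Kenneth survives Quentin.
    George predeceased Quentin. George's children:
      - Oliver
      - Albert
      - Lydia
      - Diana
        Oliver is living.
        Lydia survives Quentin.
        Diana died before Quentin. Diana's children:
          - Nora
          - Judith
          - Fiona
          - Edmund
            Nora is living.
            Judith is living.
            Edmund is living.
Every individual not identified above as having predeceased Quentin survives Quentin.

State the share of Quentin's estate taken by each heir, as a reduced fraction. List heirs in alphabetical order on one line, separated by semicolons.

Albert 1/50; Charles 1/25; Edmund 1/200; Fiona 1/200; Isaac 2/75; Judith 1/200; Kenneth 2/75; Lydia 1/50; Nora 1/200; Oliver 1/50; Prudence 3/5; Rose 1/25; Tessa 2/25; Victor 2/75; Winifred 2/25

Prudence, as surviving spouse, takes 3/5.
The remaining 2/5 passes to Quentin's descendants per stirpes.
The 2/5 is divided into 5 equal shares of 2/25 among Beatrice, Tessa, Martin, George, Winifred.
Beatrice predeceased; the 2/25 allotted to Beatrice's branch passes to Beatrice's issue by representation.
The 2/25 is divided into 2 equal shares of 1/25 among Charles, Rose.
Charles is living and takes 1/25.
Rose is living and takes 1/25.
Tessa is living and takes 2/25.
Martin predeceased; the 2/25 allotted to Martin's branch passes to Martin's issue by representation.
The 2/25 is divided into 3 equal shares of 2/75 among Victor, Kenneth, Isaac.
Victor is living and takes 2/75.
Kenneth is living and takes 2/75.
Isaac is living and takes 2/75.
George predeceased; the 2/25 allotted to George's branch passes to George's issue by representation.
The 2/25 is divided into 4 equal shares of 1/50 among Oliver, Albert, Lydia, Diana.
Oliver is living and takes 1/50.
Albert is living and takes 1/50.
Lydia is living and takes 1/50.
Diana predeceased; the 1/50 allotted to Diana's branch passes to Diana's issue by representation.
The 1/50 is divided into 4 equal shares of 1/200 among Nora, Judith, Fiona, Edmund.
Nora is living and takes 1/200.
Judith is living and takes 1/200.
Fiona is living and takes 1/200.
Edmund is living and takes 1/200.
Winifred is living and takes 2/25.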